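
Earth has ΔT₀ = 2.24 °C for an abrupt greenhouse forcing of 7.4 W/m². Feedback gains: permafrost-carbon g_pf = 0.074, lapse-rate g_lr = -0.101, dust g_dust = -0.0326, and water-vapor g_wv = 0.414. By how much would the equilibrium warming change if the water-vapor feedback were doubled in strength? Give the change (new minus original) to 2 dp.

6.20 °C

Original: g = 0.3544, ΔT = 2.24/(1−0.3544) = 3.4696 °C.
With doubled water-vapor: g' = 0.7684, ΔT' = 2.24/(1−0.7684) = 9.6718 °C.
Change = 9.6718 − 3.4696 = 6.20 °C.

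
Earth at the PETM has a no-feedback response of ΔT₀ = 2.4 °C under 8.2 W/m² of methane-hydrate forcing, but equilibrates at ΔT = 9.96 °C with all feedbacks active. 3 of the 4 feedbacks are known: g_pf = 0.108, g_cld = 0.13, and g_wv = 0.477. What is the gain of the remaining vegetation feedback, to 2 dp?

Amplification A = ΔT/ΔT₀ = 9.96/2.4 = 4.15.
Total gain g = 1 − 1/A = 1 − 1/4.15 = 0.759.
Known gains sum to 0.108 + 0.13 + 0.477 = 0.715.
g_veg = 0.759 − 0.715 = 0.04.

0.04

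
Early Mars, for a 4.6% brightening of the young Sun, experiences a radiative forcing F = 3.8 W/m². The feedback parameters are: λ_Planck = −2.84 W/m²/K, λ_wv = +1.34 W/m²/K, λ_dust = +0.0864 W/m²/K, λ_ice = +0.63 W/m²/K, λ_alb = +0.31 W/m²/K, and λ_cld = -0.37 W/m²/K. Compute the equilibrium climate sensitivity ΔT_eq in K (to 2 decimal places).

4.50 K

Net feedback parameter λ = (−2.84) + (+1.34) + (+0.0864) + (+0.63) + (+0.31) + (-0.37) = -0.8436 W/m²/K.
ΔT = −F/λ = −3.8/(-0.8436) = 4.50 K.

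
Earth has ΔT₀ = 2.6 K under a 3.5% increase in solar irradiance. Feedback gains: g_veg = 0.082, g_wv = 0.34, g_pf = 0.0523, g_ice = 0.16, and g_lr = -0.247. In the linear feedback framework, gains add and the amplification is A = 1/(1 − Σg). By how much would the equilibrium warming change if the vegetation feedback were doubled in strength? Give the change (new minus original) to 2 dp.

0.66 K

Original: g = 0.3873, ΔT = 2.6/(1−0.3873) = 4.2435 K.
With doubled vegetation: g' = 0.4693, ΔT' = 2.6/(1−0.4693) = 4.8992 K.
Change = 4.8992 − 4.2435 = 0.66 K.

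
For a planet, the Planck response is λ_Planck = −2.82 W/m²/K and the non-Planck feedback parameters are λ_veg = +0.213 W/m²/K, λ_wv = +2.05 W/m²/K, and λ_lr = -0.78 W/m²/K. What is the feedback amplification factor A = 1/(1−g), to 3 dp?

Convert to gains: g_veg = 0.213/2.82 = 0.07553; g_wv = 2.05/2.82 = 0.727; g_lr = -0.78/2.82 = -0.2766.
Total gain g = 0.52593.
A = 1/(1 − 0.52593) = 2.109.

2.109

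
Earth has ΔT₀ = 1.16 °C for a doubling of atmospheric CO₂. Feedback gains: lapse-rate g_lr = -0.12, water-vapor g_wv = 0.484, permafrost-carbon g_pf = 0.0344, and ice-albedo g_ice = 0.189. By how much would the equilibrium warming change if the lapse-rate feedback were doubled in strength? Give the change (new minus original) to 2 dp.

-0.63 °C

Original: g = 0.5874, ΔT = 1.16/(1−0.5874) = 2.8114 °C.
With doubled lapse-rate: g' = 0.4674, ΔT' = 1.16/(1−0.4674) = 2.1780 °C.
Change = 2.1780 − 2.8114 = -0.63 °C.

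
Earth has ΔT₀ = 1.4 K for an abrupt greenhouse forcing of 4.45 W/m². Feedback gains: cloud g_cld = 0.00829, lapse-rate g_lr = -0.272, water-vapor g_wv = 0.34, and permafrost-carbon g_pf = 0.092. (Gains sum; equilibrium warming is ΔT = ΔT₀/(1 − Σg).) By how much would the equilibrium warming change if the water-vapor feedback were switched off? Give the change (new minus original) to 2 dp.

-0.49 K

Original: g = 0.16829, ΔT = 1.4/(1−0.16829) = 1.6833 K.
Without water-vapor: g' = -0.17171, ΔT' = 1.4/(1+0.17171) = 1.1948 K.
Change = 1.1948 − 1.6833 = -0.49 K.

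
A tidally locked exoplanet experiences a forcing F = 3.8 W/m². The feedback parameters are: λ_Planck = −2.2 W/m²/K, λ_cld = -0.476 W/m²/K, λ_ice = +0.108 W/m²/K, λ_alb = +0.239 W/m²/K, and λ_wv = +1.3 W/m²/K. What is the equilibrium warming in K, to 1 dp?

Net feedback parameter λ = (−2.2) + (-0.476) + (+0.108) + (+0.239) + (+1.3) = -1.029 W/m²/K.
ΔT = −F/λ = −3.8/(-1.029) = 3.7 K.

3.7 K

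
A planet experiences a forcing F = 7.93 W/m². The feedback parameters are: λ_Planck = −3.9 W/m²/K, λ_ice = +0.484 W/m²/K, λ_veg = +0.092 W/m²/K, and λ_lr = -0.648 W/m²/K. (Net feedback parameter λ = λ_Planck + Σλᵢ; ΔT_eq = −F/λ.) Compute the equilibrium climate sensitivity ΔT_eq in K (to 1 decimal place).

Net feedback parameter λ = (−3.9) + (+0.484) + (+0.092) + (-0.648) = -3.972 W/m²/K.
ΔT = −F/λ = −7.93/(-3.972) = 2.0 K.

2.0 K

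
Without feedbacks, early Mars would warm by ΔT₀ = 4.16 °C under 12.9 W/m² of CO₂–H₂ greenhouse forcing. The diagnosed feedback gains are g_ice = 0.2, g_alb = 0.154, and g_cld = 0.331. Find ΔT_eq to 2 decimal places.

13.21 °C

Total gain g = 0.2 + 0.154 + 0.331 = 0.685.
Amplification A = 1/(1 − 0.685) = 3.175.
ΔT = 4.16 × 3.175 = 13.21 °C.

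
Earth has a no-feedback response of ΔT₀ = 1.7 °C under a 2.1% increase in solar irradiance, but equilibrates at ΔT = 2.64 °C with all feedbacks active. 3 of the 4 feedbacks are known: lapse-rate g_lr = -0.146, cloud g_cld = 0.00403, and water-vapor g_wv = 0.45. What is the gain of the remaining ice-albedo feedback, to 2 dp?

Amplification A = ΔT/ΔT₀ = 2.64/1.7 = 1.553.
Total gain g = 1 − 1/A = 1 − 1/1.553 = 0.3561.
Known gains sum to -0.146 + 0.00403 + 0.45 = 0.30803.
g_ice = 0.3561 − 0.30803 = 0.05.

0.05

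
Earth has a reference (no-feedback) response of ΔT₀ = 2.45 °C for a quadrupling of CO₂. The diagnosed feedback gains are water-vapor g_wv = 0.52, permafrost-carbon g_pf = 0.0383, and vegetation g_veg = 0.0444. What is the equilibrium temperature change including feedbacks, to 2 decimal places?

Total gain g = 0.52 + 0.0383 + 0.0444 = 0.6027.
Amplification A = 1/(1 − 0.6027) = 2.517.
ΔT = 2.45 × 2.517 = 6.17 °C.

6.17 °C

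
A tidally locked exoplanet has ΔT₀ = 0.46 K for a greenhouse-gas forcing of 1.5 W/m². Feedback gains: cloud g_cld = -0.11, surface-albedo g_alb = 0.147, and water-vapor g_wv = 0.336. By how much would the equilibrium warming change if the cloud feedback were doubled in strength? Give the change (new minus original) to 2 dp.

-0.11 K

Original: g = 0.373, ΔT = 0.46/(1−0.373) = 0.7337 K.
With doubled cloud: g' = 0.263, ΔT' = 0.46/(1−0.263) = 0.6242 K.
Change = 0.6242 − 0.7337 = -0.11 K.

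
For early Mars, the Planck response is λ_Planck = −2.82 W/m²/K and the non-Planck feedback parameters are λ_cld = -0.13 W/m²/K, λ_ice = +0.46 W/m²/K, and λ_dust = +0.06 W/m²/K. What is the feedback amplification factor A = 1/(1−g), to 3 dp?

Convert to gains: g_cld = -0.13/2.82 = -0.0461; g_ice = 0.46/2.82 = 0.1631; g_dust = 0.06/2.82 = 0.02128.
Total gain g = 0.13828.
A = 1/(1 − 0.13828) = 1.160.

1.160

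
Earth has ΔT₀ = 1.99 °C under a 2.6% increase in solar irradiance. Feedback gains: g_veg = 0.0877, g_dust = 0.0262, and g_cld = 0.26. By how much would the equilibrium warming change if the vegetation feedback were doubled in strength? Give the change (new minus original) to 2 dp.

Original: g = 0.3739, ΔT = 1.99/(1−0.3739) = 3.1784 °C.
With doubled vegetation: g' = 0.4616, ΔT' = 1.99/(1−0.4616) = 3.6961 °C.
Change = 3.6961 − 3.1784 = 0.52 °C.

0.52 °C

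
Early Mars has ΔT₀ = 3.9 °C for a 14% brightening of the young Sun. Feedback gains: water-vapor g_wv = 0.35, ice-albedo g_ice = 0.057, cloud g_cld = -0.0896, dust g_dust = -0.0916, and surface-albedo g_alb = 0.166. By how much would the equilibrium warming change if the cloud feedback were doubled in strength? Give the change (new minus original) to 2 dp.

Original: g = 0.3918, ΔT = 3.9/(1−0.3918) = 6.4124 °C.
With doubled cloud: g' = 0.3022, ΔT' = 3.9/(1−0.3022) = 5.5890 °C.
Change = 5.5890 − 6.4124 = -0.82 °C.

-0.82 °C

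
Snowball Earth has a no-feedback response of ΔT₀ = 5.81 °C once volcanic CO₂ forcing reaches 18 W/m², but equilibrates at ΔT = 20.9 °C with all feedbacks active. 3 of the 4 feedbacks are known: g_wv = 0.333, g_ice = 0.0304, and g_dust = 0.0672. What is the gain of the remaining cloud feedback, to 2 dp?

Amplification A = ΔT/ΔT₀ = 20.9/5.81 = 3.597.
Total gain g = 1 − 1/A = 1 − 1/3.597 = 0.722.
Known gains sum to 0.333 + 0.0304 + 0.0672 = 0.4306.
g_cld = 0.722 − 0.4306 = 0.29.

0.29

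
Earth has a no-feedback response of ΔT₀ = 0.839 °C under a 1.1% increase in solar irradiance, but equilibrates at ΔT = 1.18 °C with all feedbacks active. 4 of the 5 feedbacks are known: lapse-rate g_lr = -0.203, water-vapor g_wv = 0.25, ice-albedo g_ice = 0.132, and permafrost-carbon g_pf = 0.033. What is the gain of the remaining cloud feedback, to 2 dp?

0.08

Amplification A = ΔT/ΔT₀ = 1.18/0.839 = 1.406.
Total gain g = 1 − 1/A = 1 − 1/1.406 = 0.2888.
Known gains sum to -0.203 + 0.25 + 0.132 + 0.033 = 0.212.
g_cld = 0.2888 − 0.212 = 0.08.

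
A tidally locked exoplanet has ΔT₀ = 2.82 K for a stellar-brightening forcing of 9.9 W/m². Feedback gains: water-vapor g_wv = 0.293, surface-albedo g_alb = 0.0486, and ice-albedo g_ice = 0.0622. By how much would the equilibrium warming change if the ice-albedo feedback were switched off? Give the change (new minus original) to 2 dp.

-0.45 K

Original: g = 0.4038, ΔT = 2.82/(1−0.4038) = 4.7300 K.
Without ice-albedo: g' = 0.3416, ΔT' = 2.82/(1−0.3416) = 4.2831 K.
Change = 4.2831 − 4.7300 = -0.45 K.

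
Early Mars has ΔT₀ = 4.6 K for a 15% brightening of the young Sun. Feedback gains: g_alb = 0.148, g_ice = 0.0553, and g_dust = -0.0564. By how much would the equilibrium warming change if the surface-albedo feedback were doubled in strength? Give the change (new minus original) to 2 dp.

1.13 K

Original: g = 0.1469, ΔT = 4.6/(1−0.1469) = 5.3921 K.
With doubled surface-albedo: g' = 0.2949, ΔT' = 4.6/(1−0.2949) = 6.5239 K.
Change = 6.5239 − 5.3921 = 1.13 K.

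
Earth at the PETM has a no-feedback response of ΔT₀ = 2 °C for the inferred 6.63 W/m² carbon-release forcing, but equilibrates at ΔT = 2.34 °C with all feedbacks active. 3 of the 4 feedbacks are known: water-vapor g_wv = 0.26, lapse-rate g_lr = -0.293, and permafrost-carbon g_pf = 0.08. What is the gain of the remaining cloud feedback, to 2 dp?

0.10

Amplification A = ΔT/ΔT₀ = 2.34/2 = 1.17.
Total gain g = 1 − 1/A = 1 − 1/1.17 = 0.1453.
Known gains sum to 0.26 − 0.293 + 0.08 = 0.047.
g_cld = 0.1453 − 0.047 = 0.10.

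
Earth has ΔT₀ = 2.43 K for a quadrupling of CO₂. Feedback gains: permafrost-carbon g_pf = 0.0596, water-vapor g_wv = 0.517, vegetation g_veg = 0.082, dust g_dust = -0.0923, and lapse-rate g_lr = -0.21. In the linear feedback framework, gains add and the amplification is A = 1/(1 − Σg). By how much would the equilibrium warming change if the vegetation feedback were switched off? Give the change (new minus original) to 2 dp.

-0.43 K

Original: g = 0.3563, ΔT = 2.43/(1−0.3563) = 3.7751 K.
Without vegetation: g' = 0.2743, ΔT' = 2.43/(1−0.2743) = 3.3485 K.
Change = 3.3485 − 3.7751 = -0.43 K.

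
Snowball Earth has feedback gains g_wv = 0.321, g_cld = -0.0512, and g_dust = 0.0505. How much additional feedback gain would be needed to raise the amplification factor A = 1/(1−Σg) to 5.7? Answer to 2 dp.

0.50

Current total gain = 0.3203.
Target gain for A = 5.7: g* = 1 − 1/5.7 = 0.8246.
Additional gain needed = 0.8246 − 0.3203 = 0.50.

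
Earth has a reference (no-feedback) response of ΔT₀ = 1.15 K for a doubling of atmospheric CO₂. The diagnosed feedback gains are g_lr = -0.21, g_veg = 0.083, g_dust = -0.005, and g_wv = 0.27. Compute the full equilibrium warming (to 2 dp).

Total gain g = -0.21 + 0.083 − 0.005 + 0.27 = 0.138.
Amplification A = 1/(1 − 0.138) = 1.16.
ΔT = 1.15 × 1.16 = 1.33 K.

1.33 K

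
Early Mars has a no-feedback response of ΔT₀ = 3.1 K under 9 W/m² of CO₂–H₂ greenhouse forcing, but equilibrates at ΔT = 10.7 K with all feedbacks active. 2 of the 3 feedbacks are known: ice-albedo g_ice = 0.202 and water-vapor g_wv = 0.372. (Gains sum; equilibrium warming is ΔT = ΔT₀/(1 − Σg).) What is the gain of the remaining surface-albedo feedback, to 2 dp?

Amplification A = ΔT/ΔT₀ = 10.7/3.1 = 3.452.
Total gain g = 1 − 1/A = 1 − 1/3.452 = 0.7103.
Known gains sum to 0.202 + 0.372 = 0.574.
g_alb = 0.7103 − 0.574 = 0.14.

0.14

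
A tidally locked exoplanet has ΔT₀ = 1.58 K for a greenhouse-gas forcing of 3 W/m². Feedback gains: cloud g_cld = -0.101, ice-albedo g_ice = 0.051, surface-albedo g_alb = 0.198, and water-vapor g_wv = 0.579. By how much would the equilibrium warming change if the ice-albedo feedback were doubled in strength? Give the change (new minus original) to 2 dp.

Original: g = 0.727, ΔT = 1.58/(1−0.727) = 5.7875 K.
With doubled ice-albedo: g' = 0.778, ΔT' = 1.58/(1−0.778) = 7.1171 K.
Change = 7.1171 − 5.7875 = 1.33 K.

1.33 K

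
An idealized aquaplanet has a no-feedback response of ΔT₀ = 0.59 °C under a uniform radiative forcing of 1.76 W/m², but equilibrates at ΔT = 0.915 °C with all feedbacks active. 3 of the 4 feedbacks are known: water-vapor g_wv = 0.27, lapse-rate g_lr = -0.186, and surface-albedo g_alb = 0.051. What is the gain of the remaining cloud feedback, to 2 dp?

0.22

Amplification A = ΔT/ΔT₀ = 0.915/0.59 = 1.551.
Total gain g = 1 − 1/A = 1 − 1/1.551 = 0.3553.
Known gains sum to 0.27 − 0.186 + 0.051 = 0.135.
g_cld = 0.3553 − 0.135 = 0.22.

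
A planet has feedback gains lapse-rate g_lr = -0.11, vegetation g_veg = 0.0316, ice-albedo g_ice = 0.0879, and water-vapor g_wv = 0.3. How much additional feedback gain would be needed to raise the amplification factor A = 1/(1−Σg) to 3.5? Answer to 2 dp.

Current total gain = 0.3095.
Target gain for A = 3.5: g* = 1 − 1/3.5 = 0.7143.
Additional gain needed = 0.7143 − 0.3095 = 0.40.

0.40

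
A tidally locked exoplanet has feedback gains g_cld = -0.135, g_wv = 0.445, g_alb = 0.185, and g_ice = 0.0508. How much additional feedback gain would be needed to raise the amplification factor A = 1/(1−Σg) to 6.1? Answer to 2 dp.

0.29

Current total gain = 0.5458.
Target gain for A = 6.1: g* = 1 − 1/6.1 = 0.8361.
Additional gain needed = 0.8361 − 0.5458 = 0.29.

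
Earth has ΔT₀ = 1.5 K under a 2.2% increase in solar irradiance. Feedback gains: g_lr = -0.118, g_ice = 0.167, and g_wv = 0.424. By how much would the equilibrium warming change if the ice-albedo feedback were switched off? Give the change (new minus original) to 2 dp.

Original: g = 0.473, ΔT = 1.5/(1−0.473) = 2.8463 K.
Without ice-albedo: g' = 0.306, ΔT' = 1.5/(1−0.306) = 2.1614 K.
Change = 2.1614 − 2.8463 = -0.68 K.

-0.68 K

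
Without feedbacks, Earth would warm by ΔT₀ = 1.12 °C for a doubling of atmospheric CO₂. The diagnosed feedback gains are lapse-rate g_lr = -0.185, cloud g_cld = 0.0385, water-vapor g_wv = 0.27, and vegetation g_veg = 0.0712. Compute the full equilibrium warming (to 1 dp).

1.4 °C

Total gain g = -0.185 + 0.0385 + 0.27 + 0.0712 = 0.1947.
Amplification A = 1/(1 − 0.1947) = 1.242.
ΔT = 1.12 × 1.242 = 1.4 °C.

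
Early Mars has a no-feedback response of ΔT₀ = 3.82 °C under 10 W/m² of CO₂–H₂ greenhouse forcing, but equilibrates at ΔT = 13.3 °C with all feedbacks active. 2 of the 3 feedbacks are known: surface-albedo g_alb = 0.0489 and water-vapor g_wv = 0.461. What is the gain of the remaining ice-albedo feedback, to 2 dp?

Amplification A = ΔT/ΔT₀ = 13.3/3.82 = 3.482.
Total gain g = 1 − 1/A = 1 − 1/3.482 = 0.7128.
Known gains sum to 0.0489 + 0.461 = 0.5099.
g_ice = 0.7128 − 0.5099 = 0.20.

0.20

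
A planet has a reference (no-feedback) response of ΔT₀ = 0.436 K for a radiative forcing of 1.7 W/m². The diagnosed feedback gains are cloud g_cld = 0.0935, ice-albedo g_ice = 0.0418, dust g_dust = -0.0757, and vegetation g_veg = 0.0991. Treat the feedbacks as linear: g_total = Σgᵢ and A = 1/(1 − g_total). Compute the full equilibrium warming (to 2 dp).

Total gain g = 0.0935 + 0.0418 − 0.0757 + 0.0991 = 0.1587.
Amplification A = 1/(1 − 0.1587) = 1.189.
ΔT = 0.436 × 1.189 = 0.52 K.

0.52 K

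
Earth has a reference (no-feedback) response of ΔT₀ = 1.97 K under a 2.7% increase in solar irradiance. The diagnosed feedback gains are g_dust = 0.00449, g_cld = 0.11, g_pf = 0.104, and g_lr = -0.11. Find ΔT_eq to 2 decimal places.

Total gain g = 0.00449 + 0.11 + 0.104 − 0.11 = 0.10849.
Amplification A = 1/(1 − 0.10849) = 1.122.
ΔT = 1.97 × 1.122 = 2.21 K.

2.21 K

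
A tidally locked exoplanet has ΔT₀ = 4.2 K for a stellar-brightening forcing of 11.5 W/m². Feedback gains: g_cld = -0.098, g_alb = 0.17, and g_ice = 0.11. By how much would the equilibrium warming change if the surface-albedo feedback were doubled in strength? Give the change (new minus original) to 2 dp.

1.35 K

Original: g = 0.182, ΔT = 4.2/(1−0.182) = 5.1345 K.
With doubled surface-albedo: g' = 0.352, ΔT' = 4.2/(1−0.352) = 6.4815 K.
Change = 6.4815 − 5.1345 = 1.35 K.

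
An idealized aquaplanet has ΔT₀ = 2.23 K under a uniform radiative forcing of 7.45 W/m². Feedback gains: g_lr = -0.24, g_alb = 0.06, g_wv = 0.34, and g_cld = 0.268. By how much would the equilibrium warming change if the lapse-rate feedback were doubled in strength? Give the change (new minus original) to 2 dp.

Original: g = 0.428, ΔT = 2.23/(1−0.428) = 3.8986 K.
With doubled lapse-rate: g' = 0.188, ΔT' = 2.23/(1−0.188) = 2.7463 K.
Change = 2.7463 − 3.8986 = -1.15 K.

-1.15 K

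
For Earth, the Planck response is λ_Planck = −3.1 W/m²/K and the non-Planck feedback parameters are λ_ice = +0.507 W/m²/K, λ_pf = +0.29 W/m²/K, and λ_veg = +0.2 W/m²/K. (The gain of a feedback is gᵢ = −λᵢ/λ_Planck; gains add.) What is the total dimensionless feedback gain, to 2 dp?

Convert to gains: g_ice = 0.507/3.1 = 0.1635; g_pf = 0.29/3.1 = 0.09355; g_veg = 0.2/3.1 = 0.06452.
Total gain g = 0.32157.

0.32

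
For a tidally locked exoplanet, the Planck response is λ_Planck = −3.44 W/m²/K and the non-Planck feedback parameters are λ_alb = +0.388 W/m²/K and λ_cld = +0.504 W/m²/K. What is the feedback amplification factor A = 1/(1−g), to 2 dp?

Convert to gains: g_alb = 0.388/3.44 = 0.1128; g_cld = 0.504/3.44 = 0.1465.
Total gain g = 0.2593.
A = 1/(1 − 0.2593) = 1.35.

1.35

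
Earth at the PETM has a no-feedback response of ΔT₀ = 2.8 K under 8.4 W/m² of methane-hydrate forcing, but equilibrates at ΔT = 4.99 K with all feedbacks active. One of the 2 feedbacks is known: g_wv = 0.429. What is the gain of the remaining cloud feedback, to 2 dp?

0.01

Amplification A = ΔT/ΔT₀ = 4.99/2.8 = 1.782.
Total gain g = 1 − 1/A = 1 − 1/1.782 = 0.4388.
The known gain is 0.429.
g_cld = 0.4388 − 0.429 = 0.01.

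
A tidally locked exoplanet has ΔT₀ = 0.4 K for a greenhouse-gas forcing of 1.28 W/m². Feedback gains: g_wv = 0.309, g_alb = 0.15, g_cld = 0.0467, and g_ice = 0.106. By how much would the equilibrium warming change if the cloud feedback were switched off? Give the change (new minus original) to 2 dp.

Original: g = 0.6117, ΔT = 0.4/(1−0.6117) = 1.0301 K.
Without cloud: g' = 0.565, ΔT' = 0.4/(1−0.565) = 0.9195 K.
Change = 0.9195 − 1.0301 = -0.11 K.

-0.11 K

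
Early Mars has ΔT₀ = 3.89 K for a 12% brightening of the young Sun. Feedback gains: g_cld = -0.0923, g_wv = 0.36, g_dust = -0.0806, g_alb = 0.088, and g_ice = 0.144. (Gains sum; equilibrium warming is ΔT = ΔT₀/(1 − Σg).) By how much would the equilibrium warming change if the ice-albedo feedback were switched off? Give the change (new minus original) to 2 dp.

-1.33 K

Original: g = 0.4191, ΔT = 3.89/(1−0.4191) = 6.6965 K.
Without ice-albedo: g' = 0.2751, ΔT' = 3.89/(1−0.2751) = 5.3663 K.
Change = 5.3663 − 6.6965 = -1.33 K.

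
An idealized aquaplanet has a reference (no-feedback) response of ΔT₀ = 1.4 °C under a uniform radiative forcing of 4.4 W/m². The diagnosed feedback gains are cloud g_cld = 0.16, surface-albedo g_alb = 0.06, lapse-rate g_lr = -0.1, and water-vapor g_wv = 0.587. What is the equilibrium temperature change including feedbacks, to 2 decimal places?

4.78 °C

Total gain g = 0.16 + 0.06 − 0.1 + 0.587 = 0.707.
Amplification A = 1/(1 − 0.707) = 3.413.
ΔT = 1.4 × 3.413 = 4.78 °C.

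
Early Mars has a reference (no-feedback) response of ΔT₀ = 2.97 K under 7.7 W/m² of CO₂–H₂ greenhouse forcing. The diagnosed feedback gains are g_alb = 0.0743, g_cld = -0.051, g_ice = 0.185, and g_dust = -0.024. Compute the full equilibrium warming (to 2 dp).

3.64 K

Total gain g = 0.0743 − 0.051 + 0.185 − 0.024 = 0.1843.
Amplification A = 1/(1 − 0.1843) = 1.226.
ΔT = 2.97 × 1.226 = 3.64 K.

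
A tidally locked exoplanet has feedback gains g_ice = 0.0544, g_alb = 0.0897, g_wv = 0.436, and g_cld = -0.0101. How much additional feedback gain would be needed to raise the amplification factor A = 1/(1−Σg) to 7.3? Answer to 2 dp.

Current total gain = 0.57.
Target gain for A = 7.3: g* = 1 − 1/7.3 = 0.863.
Additional gain needed = 0.863 − 0.57 = 0.29.

0.29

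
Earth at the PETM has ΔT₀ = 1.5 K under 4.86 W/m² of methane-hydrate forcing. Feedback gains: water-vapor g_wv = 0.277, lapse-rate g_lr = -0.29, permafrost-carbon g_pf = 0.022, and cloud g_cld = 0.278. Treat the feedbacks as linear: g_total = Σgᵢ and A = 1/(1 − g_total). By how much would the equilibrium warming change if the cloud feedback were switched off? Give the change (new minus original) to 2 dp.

-0.59 K

Original: g = 0.287, ΔT = 1.5/(1−0.287) = 2.1038 K.
Without cloud: g' = 0.009, ΔT' = 1.5/(1−0.009) = 1.5136 K.
Change = 1.5136 − 2.1038 = -0.59 K.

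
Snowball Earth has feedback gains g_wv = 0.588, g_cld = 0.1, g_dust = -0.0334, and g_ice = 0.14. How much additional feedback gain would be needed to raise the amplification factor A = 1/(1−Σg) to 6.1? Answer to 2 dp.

Current total gain = 0.7946.
Target gain for A = 6.1: g* = 1 − 1/6.1 = 0.8361.
Additional gain needed = 0.8361 − 0.7946 = 0.04.

0.04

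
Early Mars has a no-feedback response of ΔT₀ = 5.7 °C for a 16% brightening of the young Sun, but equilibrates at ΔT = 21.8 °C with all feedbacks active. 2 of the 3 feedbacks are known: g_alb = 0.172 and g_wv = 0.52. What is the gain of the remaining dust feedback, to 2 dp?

Amplification A = ΔT/ΔT₀ = 21.8/5.7 = 3.825.
Total gain g = 1 − 1/A = 1 − 1/3.825 = 0.7386.
Known gains sum to 0.172 + 0.52 = 0.692.
g_dust = 0.7386 − 0.692 = 0.05.

0.05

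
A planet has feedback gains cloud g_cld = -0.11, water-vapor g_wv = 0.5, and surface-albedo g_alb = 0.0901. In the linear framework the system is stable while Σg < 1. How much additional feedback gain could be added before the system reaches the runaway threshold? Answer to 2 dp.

Current total gain = -0.11 + 0.5 + 0.0901 = 0.4801.
Margin to runaway = 1 − 0.4801 = 0.52.

0.52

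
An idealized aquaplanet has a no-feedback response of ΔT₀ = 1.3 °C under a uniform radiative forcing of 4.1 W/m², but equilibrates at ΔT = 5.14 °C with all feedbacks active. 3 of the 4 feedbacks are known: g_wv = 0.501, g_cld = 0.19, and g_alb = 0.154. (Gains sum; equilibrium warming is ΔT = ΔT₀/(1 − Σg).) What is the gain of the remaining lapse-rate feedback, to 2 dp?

-0.10

Amplification A = ΔT/ΔT₀ = 5.14/1.3 = 3.954.
Total gain g = 1 − 1/A = 1 − 1/3.954 = 0.7471.
Known gains sum to 0.501 + 0.19 + 0.154 = 0.845.
g_lr = 0.7471 − 0.845 = -0.10.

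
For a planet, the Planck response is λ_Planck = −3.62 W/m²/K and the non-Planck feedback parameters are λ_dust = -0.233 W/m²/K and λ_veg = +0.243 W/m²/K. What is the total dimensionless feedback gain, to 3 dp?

Convert to gains: g_dust = -0.233/3.62 = -0.06436; g_veg = 0.243/3.62 = 0.06713.
Total gain g = 0.00277.

0.003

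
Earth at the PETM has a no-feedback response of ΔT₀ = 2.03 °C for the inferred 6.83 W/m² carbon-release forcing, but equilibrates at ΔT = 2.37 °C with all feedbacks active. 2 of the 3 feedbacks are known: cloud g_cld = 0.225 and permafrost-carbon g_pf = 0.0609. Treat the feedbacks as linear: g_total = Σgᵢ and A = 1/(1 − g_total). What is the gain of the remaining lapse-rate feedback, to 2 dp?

Amplification A = ΔT/ΔT₀ = 2.37/2.03 = 1.167.
Total gain g = 1 − 1/A = 1 − 1/1.167 = 0.1431.
Known gains sum to 0.225 + 0.0609 = 0.2859.
g_lr = 0.1431 − 0.2859 = -0.14.

-0.14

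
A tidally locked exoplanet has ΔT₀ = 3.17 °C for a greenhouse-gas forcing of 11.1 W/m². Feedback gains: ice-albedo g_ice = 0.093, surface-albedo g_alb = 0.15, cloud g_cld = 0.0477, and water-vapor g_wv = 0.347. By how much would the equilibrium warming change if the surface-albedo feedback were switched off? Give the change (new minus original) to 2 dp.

-2.56 °C

Original: g = 0.6377, ΔT = 3.17/(1−0.6377) = 8.7497 °C.
Without surface-albedo: g' = 0.4877, ΔT' = 3.17/(1−0.4877) = 6.1878 °C.
Change = 6.1878 − 8.7497 = -2.56 °C.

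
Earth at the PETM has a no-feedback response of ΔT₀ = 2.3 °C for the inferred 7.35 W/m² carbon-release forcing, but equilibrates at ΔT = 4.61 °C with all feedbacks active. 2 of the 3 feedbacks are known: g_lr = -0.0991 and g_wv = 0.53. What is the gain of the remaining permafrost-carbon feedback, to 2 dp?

Amplification A = ΔT/ΔT₀ = 4.61/2.3 = 2.004.
Total gain g = 1 − 1/A = 1 − 1/2.004 = 0.501.
Known gains sum to -0.0991 + 0.53 = 0.4309.
g_pf = 0.501 − 0.4309 = 0.07.

0.07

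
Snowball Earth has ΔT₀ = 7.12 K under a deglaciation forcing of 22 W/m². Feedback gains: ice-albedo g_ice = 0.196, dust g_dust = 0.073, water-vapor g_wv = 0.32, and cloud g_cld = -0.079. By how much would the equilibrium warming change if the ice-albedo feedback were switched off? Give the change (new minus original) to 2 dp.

-4.15 K

Original: g = 0.51, ΔT = 7.12/(1−0.51) = 14.5306 K.
Without ice-albedo: g' = 0.314, ΔT' = 7.12/(1−0.314) = 10.3790 K.
Change = 10.3790 − 14.5306 = -4.15 K.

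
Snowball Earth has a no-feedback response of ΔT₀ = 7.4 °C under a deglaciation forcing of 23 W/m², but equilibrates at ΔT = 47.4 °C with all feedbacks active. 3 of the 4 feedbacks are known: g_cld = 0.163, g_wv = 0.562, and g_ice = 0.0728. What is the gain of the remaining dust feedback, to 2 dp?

Amplification A = ΔT/ΔT₀ = 47.4/7.4 = 6.405.
Total gain g = 1 − 1/A = 1 − 1/6.405 = 0.8439.
Known gains sum to 0.163 + 0.562 + 0.0728 = 0.7978.
g_dust = 0.8439 − 0.7978 = 0.05.

0.05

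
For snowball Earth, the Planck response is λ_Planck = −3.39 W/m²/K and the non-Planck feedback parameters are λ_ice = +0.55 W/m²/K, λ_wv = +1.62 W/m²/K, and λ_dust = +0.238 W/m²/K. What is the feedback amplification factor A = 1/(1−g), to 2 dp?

Convert to gains: g_ice = 0.55/3.39 = 0.1622; g_wv = 1.62/3.39 = 0.4779; g_dust = 0.238/3.39 = 0.07021.
Total gain g = 0.71031.
A = 1/(1 − 0.71031) = 3.45.

3.45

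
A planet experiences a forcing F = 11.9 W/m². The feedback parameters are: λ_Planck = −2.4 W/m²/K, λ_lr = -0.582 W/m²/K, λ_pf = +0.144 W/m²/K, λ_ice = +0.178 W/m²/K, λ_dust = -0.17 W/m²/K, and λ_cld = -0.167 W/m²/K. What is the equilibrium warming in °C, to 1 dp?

4.0 °C

Net feedback parameter λ = (−2.4) + (-0.582) + (+0.144) + (+0.178) + (-0.17) + (-0.167) = -2.997 W/m²/K.
ΔT = −F/λ = −11.9/(-2.997) = 4.0 °C.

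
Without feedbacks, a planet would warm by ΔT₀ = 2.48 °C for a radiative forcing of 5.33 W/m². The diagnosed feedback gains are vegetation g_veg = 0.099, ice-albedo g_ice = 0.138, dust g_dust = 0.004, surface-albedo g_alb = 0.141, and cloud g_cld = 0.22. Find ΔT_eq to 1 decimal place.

6.2 °C

Total gain g = 0.099 + 0.138 + 0.004 + 0.141 + 0.22 = 0.602.
Amplification A = 1/(1 − 0.602) = 2.513.
ΔT = 2.48 × 2.513 = 6.2 °C.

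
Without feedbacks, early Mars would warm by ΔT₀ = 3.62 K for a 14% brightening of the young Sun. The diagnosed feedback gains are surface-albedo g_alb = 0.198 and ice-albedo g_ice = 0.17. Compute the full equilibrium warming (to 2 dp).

Total gain g = 0.198 + 0.17 = 0.368.
Amplification A = 1/(1 − 0.368) = 1.582.
ΔT = 3.62 × 1.582 = 5.73 K.

5.73 K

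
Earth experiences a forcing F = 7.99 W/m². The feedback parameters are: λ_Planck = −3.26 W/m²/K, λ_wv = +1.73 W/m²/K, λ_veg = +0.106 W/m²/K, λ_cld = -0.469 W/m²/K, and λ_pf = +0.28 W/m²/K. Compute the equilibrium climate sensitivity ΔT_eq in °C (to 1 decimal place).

5.0 °C

Net feedback parameter λ = (−3.26) + (+1.73) + (+0.106) + (-0.469) + (+0.28) = -1.613 W/m²/K.
ΔT = −F/λ = −7.99/(-1.613) = 5.0 °C.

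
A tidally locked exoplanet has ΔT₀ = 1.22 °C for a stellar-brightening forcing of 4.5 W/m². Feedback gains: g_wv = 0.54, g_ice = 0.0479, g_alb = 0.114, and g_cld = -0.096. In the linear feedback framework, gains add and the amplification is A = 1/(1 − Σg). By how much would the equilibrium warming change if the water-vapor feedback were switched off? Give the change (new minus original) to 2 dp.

-1.79 °C

Original: g = 0.6059, ΔT = 1.22/(1−0.6059) = 3.0957 °C.
Without water-vapor: g' = 0.0659, ΔT' = 1.22/(1−0.0659) = 1.3061 °C.
Change = 1.3061 − 3.0957 = -1.79 °C.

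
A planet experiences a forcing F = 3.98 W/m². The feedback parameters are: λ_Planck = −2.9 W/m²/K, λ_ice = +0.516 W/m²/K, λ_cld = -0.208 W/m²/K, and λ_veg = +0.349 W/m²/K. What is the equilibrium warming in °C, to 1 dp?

Net feedback parameter λ = (−2.9) + (+0.516) + (-0.208) + (+0.349) = -2.243 W/m²/K.
ΔT = −F/λ = −3.98/(-2.243) = 1.8 °C.

1.8 °C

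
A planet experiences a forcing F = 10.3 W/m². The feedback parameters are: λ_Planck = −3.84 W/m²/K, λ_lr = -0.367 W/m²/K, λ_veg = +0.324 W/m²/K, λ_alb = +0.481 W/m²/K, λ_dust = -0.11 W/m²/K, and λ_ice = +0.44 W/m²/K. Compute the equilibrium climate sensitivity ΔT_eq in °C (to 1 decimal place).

3.4 °C

Net feedback parameter λ = (−3.84) + (-0.367) + (+0.324) + (+0.481) + (-0.11) + (+0.44) = -3.072 W/m²/K.
ΔT = −F/λ = −10.3/(-3.072) = 3.4 °C.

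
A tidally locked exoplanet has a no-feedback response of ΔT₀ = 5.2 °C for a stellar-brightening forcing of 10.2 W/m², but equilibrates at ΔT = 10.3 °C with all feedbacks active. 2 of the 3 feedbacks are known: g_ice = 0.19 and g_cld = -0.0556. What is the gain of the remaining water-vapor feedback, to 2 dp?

0.36

Amplification A = ΔT/ΔT₀ = 10.3/5.2 = 1.981.
Total gain g = 1 − 1/A = 1 − 1/1.981 = 0.4952.
Known gains sum to 0.19 − 0.0556 = 0.1344.
g_wv = 0.4952 − 0.1344 = 0.36.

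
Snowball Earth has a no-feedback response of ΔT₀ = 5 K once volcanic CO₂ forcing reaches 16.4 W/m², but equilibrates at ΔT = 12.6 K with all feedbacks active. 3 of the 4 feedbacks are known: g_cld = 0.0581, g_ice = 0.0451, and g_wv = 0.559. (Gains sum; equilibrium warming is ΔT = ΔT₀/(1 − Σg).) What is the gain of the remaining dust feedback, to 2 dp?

-0.06

Amplification A = ΔT/ΔT₀ = 12.6/5 = 2.52.
Total gain g = 1 − 1/A = 1 − 1/2.52 = 0.6032.
Known gains sum to 0.0581 + 0.0451 + 0.559 = 0.6622.
g_dust = 0.6032 − 0.6622 = -0.06.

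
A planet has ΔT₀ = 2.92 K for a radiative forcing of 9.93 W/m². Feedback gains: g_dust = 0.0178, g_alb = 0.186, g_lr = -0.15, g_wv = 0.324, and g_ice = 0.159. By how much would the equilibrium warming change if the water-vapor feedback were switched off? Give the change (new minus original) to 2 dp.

-2.59 K

Original: g = 0.5368, ΔT = 2.92/(1−0.5368) = 6.3040 K.
Without water-vapor: g' = 0.2128, ΔT' = 2.92/(1−0.2128) = 3.7093 K.
Change = 3.7093 − 6.3040 = -2.59 K.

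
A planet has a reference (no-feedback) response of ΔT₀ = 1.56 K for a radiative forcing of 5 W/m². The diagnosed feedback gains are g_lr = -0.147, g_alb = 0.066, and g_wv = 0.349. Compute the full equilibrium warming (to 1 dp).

Total gain g = -0.147 + 0.066 + 0.349 = 0.268.
Amplification A = 1/(1 − 0.268) = 1.366.
ΔT = 1.56 × 1.366 = 2.1 K.

2.1 K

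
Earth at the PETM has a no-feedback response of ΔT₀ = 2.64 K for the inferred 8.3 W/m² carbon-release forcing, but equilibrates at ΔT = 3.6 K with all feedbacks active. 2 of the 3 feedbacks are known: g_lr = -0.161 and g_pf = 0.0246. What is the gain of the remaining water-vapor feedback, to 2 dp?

0.40

Amplification A = ΔT/ΔT₀ = 3.6/2.64 = 1.364.
Total gain g = 1 − 1/A = 1 − 1/1.364 = 0.2669.
Known gains sum to -0.161 + 0.0246 = -0.1364.
g_wv = 0.2669 + 0.1364 = 0.40.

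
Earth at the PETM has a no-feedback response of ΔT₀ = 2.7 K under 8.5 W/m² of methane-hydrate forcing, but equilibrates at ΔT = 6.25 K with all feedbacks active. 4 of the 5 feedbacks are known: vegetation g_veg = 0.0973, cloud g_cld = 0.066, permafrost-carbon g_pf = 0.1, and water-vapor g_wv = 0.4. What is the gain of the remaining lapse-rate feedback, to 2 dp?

Amplification A = ΔT/ΔT₀ = 6.25/2.7 = 2.315.
Total gain g = 1 − 1/A = 1 − 1/2.315 = 0.568.
Known gains sum to 0.0973 + 0.066 + 0.1 + 0.4 = 0.6633.
g_lr = 0.568 − 0.6633 = -0.10.

-0.10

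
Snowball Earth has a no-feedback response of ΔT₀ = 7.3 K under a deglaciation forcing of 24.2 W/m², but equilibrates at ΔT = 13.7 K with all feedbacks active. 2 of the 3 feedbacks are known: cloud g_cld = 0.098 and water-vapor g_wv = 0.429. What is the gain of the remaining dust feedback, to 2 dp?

-0.06

Amplification A = ΔT/ΔT₀ = 13.7/7.3 = 1.877.
Total gain g = 1 − 1/A = 1 − 1/1.877 = 0.4672.
Known gains sum to 0.098 + 0.429 = 0.527.
g_dust = 0.4672 − 0.527 = -0.06.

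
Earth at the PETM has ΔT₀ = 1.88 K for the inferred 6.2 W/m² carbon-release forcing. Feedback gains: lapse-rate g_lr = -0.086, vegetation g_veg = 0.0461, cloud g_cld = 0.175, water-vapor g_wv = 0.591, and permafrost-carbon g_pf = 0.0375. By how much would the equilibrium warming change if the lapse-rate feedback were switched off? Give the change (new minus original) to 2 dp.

Original: g = 0.7636, ΔT = 1.88/(1−0.7636) = 7.9526 K.
Without lapse-rate: g' = 0.8496, ΔT' = 1.88/(1−0.8496) = 12.5000 K.
Change = 12.5000 − 7.9526 = 4.55 K.

4.55 K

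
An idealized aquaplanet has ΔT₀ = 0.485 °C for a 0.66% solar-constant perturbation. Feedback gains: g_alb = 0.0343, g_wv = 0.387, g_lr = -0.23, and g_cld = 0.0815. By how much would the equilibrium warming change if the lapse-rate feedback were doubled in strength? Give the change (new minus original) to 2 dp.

-0.16 °C

Original: g = 0.2728, ΔT = 0.485/(1−0.2728) = 0.6669 °C.
With doubled lapse-rate: g' = 0.0428, ΔT' = 0.485/(1−0.0428) = 0.5067 °C.
Change = 0.5067 − 0.6669 = -0.16 °C.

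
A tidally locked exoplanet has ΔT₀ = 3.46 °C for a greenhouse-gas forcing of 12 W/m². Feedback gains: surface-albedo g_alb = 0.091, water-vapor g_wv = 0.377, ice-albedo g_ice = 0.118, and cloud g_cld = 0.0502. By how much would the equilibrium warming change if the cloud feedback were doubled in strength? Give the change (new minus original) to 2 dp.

Original: g = 0.6362, ΔT = 3.46/(1−0.6362) = 9.5107 °C.
With doubled cloud: g' = 0.6864, ΔT' = 3.46/(1−0.6864) = 11.0332 °C.
Change = 11.0332 − 9.5107 = 1.52 °C.

1.52 °C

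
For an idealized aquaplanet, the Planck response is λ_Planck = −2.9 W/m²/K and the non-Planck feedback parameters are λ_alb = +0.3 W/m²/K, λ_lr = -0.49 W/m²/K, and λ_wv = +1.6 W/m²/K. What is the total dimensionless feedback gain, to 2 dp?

Convert to gains: g_alb = 0.3/2.9 = 0.1034; g_lr = -0.49/2.9 = -0.169; g_wv = 1.6/2.9 = 0.5517.
Total gain g = 0.4861.

0.49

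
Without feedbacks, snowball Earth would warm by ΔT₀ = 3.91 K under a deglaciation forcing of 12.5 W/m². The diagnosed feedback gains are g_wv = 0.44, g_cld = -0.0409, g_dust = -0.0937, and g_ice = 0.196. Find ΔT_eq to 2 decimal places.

Total gain g = 0.44 − 0.0409 − 0.0937 + 0.196 = 0.5014.
Amplification A = 1/(1 − 0.5014) = 2.006.
ΔT = 3.91 × 2.006 = 7.84 K.

7.84 K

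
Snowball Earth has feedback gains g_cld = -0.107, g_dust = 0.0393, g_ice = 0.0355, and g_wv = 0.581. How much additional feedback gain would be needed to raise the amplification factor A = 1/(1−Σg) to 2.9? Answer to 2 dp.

Current total gain = 0.5488.
Target gain for A = 2.9: g* = 1 − 1/2.9 = 0.6552.
Additional gain needed = 0.6552 − 0.5488 = 0.11.

0.11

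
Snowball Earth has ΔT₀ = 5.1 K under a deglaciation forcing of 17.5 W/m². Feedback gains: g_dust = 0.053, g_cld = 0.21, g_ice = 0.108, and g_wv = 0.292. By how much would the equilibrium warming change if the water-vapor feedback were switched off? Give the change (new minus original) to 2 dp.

-7.03 K

Original: g = 0.663, ΔT = 5.1/(1−0.663) = 15.1335 K.
Without water-vapor: g' = 0.371, ΔT' = 5.1/(1−0.371) = 8.1081 K.
Change = 8.1081 − 15.1335 = -7.03 K.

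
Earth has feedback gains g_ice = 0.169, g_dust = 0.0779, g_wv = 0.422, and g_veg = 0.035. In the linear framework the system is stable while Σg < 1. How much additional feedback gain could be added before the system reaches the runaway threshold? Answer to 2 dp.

Current total gain = 0.169 + 0.0779 + 0.422 + 0.035 = 0.7039.
Margin to runaway = 1 − 0.7039 = 0.30.

0.30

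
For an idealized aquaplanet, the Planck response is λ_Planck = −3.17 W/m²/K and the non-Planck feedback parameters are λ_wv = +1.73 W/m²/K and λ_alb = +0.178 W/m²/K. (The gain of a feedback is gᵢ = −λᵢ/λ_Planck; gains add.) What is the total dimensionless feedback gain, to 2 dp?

Convert to gains: g_wv = 1.73/3.17 = 0.5457; g_alb = 0.178/3.17 = 0.05615.
Total gain g = 0.60185.

0.60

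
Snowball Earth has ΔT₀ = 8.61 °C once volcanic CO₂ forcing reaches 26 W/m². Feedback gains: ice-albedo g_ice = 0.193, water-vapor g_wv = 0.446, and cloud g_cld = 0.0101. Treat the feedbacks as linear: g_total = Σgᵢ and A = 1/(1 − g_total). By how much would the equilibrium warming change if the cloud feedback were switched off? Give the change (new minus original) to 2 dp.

Original: g = 0.6491, ΔT = 8.61/(1−0.6491) = 24.5369 °C.
Without cloud: g' = 0.639, ΔT' = 8.61/(1−0.639) = 23.8504 °C.
Change = 23.8504 − 24.5369 = -0.69 °C.

-0.69 °C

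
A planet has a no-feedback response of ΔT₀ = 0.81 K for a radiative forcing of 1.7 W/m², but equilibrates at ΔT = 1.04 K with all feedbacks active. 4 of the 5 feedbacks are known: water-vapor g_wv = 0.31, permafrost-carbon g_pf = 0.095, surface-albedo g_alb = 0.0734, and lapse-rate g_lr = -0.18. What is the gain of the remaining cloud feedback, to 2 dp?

-0.08

Amplification A = ΔT/ΔT₀ = 1.04/0.81 = 1.284.
Total gain g = 1 − 1/A = 1 − 1/1.284 = 0.2212.
Known gains sum to 0.31 + 0.095 + 0.0734 − 0.18 = 0.2984.
g_cld = 0.2212 − 0.2984 = -0.08.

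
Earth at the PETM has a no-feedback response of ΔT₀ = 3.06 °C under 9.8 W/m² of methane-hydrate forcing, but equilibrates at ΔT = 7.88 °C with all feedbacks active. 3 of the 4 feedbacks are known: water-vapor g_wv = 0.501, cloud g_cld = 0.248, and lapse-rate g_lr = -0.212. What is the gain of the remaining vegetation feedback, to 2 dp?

0.07

Amplification A = ΔT/ΔT₀ = 7.88/3.06 = 2.575.
Total gain g = 1 − 1/A = 1 − 1/2.575 = 0.6117.
Known gains sum to 0.501 + 0.248 − 0.212 = 0.537.
g_veg = 0.6117 − 0.537 = 0.07.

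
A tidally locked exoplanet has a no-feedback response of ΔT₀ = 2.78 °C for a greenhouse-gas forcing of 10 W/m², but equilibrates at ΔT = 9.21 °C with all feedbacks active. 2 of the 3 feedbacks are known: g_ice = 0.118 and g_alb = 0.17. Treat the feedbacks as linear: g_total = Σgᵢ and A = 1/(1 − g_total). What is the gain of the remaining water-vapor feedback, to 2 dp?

Amplification A = ΔT/ΔT₀ = 9.21/2.78 = 3.313.
Total gain g = 1 − 1/A = 1 − 1/3.313 = 0.6982.
Known gains sum to 0.118 + 0.17 = 0.288.
g_wv = 0.6982 − 0.288 = 0.41.

0.41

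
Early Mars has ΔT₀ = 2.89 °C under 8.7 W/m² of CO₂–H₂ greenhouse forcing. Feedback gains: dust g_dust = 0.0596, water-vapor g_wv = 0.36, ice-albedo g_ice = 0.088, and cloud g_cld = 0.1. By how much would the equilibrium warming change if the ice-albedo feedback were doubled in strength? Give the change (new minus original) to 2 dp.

Original: g = 0.6076, ΔT = 2.89/(1−0.6076) = 7.3649 °C.
With doubled ice-albedo: g' = 0.6956, ΔT' = 2.89/(1−0.6956) = 9.4941 °C.
Change = 9.4941 − 7.3649 = 2.13 °C.

2.13 °C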